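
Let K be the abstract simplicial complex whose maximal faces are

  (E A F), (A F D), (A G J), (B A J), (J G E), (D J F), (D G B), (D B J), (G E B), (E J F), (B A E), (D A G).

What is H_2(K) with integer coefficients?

H_2 ≅ 0.

Order the vertices as A < B < D < E < F < G < J. Listing each simplex with vertices in this order, K has dimension 2 with simplices:

  0-simplices (7): A, B, D, E, F, G, J
  1-simplices (18): AB, AD, AE, AF, AG, AJ, BD, BE, BG, BJ, DF, DG, DJ, EF, EG, EJ, FJ, GJ
  2-simplices (12): ABE, ABJ, ADF, ADG, AEF, AGJ, BDG, BDJ, BEG, DFJ, EFJ, EGJ

so the chain groups are C_0 ≅ Z^7, C_1 ≅ Z^18, C_2 ≅ Z^12.

The boundary map ∂_1: C_1 → C_0 is given by ∂[p,q] = [q] − [p]. For instance
  ∂BE = E − B.
The resulting 7×18 matrix has rank 6, and its Smith normal form has invariant factors (1,1,1,1,1,1).

∂_2: C_2 → C_1 maps a triangle to the signed sum of its edges. For instance
  ∂BDG = DG − BG + BD,
  ∂BEG = EG − BG + BE.
This gives a 18×12 integer matrix of rank 12; reducing to Smith normal form yields diagonal entries (1,1,1,1,1,1,1,1,1,1,1,2).

Now H_k = ker ∂_k / im ∂_{k+1}, so:

  H_2: rank ker ∂_2 − rank ∂_3 = (12 − 12) − 0 = 0, and there is no ∂_3, so H_2 = 0.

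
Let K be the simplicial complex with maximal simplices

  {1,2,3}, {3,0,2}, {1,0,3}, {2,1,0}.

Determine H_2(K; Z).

Order the vertices as 0 < 1 < 2 < 3. Listing each simplex with vertices in this order, K has dimension 2 with simplices:

  0-simplices (4): [0], [1], [2], [3]
  1-simplices (6): [0,1], [0,2], [0,3], [1,2], [1,3], [2,3]
  2-simplices (4): [0,1,2], [0,1,3], [0,2,3], [1,2,3]

Hence C_0 ≅ Z^4, C_1 ≅ Z^6, C_2 ≅ Z^4.

∂_1: C_1 → C_0 is given by ∂[p,q] = [q] − [p].
The resulting 4×6 matrix has rank 3, and its Smith normal form has invariant factors (1,1,1).

∂_2: C_2 → C_1 sends each 2-simplex [p,q,r] to [q,r] − [p,r] + [p,q]. For instance
  ∂[0,2,3] = [2,3] − [0,3] + [0,2],
  ∂[1,2,3] = [2,3] − [1,3] + [1,2].
As a 6×4 matrix over Z this has rank 3, with invariant factors (1,1,1).

Computing H_k = (kernel of ∂_k) / (image of ∂_{k+1}):

  H_2: rank ker ∂_2 − rank ∂_3 = (4 − 3) − 0 = 1, and there is no ∂_3, so H_2 ≅ Z.

(K is a triangulation of the 2-sphere S^2.)

H_2 ≅ Z.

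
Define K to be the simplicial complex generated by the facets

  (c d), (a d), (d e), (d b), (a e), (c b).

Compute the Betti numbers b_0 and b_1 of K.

Take the total order a < b < c < d < e on the vertex set. Then K (dimension 1) consists of the simplices:

  0-simplices (5): a, b, c, d, e
  1-simplices (6): ad, ae, bc, bd, cd, de

Hence C_0 ≅ Z^5, C_1 ≅ Z^6.

The boundary map ∂_1: C_1 → C_0 maps an edge to its endpoints' difference, ∂[p,q] = q − p. For instance
  ∂bc = c − b.
This gives a 5×6 integer matrix of rank 4; reducing to Smith normal form yields diagonal entries (1,1,1,1).

Now H_k = ker ∂_k / im ∂_{k+1}, so:

  H_0: rank C_0 − rank ∂_1 = 5 − 4 = 1, and the invariant factors of ∂_1 are all 1, so H_0 ≅ Z.
  H_1: rank ker ∂_1 − rank ∂_2 = (6 − 4) − 0 = 2, and there is no ∂_2, so H_1 ≅ Z^2.

(K is a triangulation of a wedge of 2 circles.)

Hence the Betti numbers are b_0 = 1, b_1 = 2.

b_0 = 1, b_1 = 2.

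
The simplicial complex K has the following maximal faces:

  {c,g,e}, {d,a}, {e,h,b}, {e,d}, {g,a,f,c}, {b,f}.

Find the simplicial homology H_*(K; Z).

H_0 = Z,  H_1 = Z^2,  H_2 = 0,  H_3 = 0.

Order the vertices as a < b < c < d < e < f < g < h. Listing each simplex with vertices in this order, K has dimension 3 with simplices:

  0-simplices (8): a, b, c, d, e, f, g, h
  1-simplices (14): ac, ad, af, ag, be, bf, bh, ce, cf, cg, de, eg, eh, fg
  2-simplices (6): acf, acg, afg, beh, ceg, cfg
  3-simplices (1): acfg

so the chain groups are C_0 ≅ Z^8, C_1 ≅ Z^14, C_2 ≅ Z^6, C_3 ≅ Z^1.

Boundary ∂_1: C_1 → C_0 maps an edge to its endpoints' difference, ∂[p,q] = q − p. For instance
  ∂af = f − a.
The 8×14 boundary matrix has rank 7 and Smith normal form diag(1,1,1,1,1,1,1).

Boundary ∂_2: C_2 → C_1 maps a triangle to the signed sum of its edges. For instance
  ∂acf = cf − af + ac,
  ∂beh = eh − bh + be.
The resulting 14×6 matrix has rank 5, and its Smith normal form has invariant factors (1,1,1,1,1).

∂_3: C_3 → C_2 sends each 3-simplex σ to the alternating sum Σ_i (−1)^i (σ with its i-th vertex removed). For instance
  ∂acfg = cfg − afg + acg − acf.
This gives a 6×1 integer matrix of rank 1; reducing to Smith normal form yields diagonal entries (1).

From H_k ≅ ker(∂_k) / im(∂_{k+1}) we obtain:

  H_0: rank C_0 − rank ∂_1 = 8 − 7 = 1, and the invariant factors of ∂_1 are all 1, so H_0 ≅ Z.
  H_1: rank ker ∂_1 − rank ∂_2 = (14 − 7) − 5 = 2, and the invariant factors of ∂_2 are all 1, so H_1 ≅ Z^2.
  H_2: rank ker ∂_2 − rank ∂_3 = (6 − 5) − 1 = 0, and the invariant factors of ∂_3 are all 1, so H_2 ≅ 0.
  H_3: rank ker ∂_3 − rank ∂_4 = (1 − 1) − 0 = 0, and there is no ∂_4, so H_3 ≅ 0.

As a check, the Euler characteristic is 8 − 14 + 6 − 1 = -1, which agrees with 1 − 2 + 0 − 0 = -1.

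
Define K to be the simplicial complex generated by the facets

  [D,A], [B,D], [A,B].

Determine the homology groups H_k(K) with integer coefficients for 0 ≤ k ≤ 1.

Take the total order A < B < D on the vertex set. Then K (dimension 1) consists of the simplices:

  0-simplices (3): A, B, D
  1-simplices (3): AB, AD, BD

giving chain groups C_0 ≅ Z^3, C_1 ≅ Z^3.

The boundary map ∂_1: C_1 → C_0 sends each edge [p,q] (with p < q) to q − p.
As a 3×3 matrix over Z this has rank 2, with invariant factors (1,1).

Computing H_k = (kernel of ∂_k) / (image of ∂_{k+1}):

  H_0: rank C_0 − rank ∂_1 = 3 − 2 = 1, and the invariant factors of ∂_1 are all 1, so H_0 ≅ Z.
  H_1: rank ker ∂_1 − rank ∂_2 = (3 − 2) − 0 = 1, and there is no ∂_2, so H_1 ≅ Z.

As a check, the Euler characteristic is 3 − 3 = 0, which agrees with 1 − 1 = 0.

H_0 = Z,  H_1 = Z.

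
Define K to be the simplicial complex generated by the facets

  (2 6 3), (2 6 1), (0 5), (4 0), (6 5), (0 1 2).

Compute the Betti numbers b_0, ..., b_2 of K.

Order the vertices as 0 < 1 < 2 < 3 < 4 < 5 < 6. Listing each simplex with vertices in this order, K has dimension 2 with simplices:

  0-simplices (7): [0], [1], [2], [3], [4], [5], [6]
  1-simplices (10): [0,1], [0,2], [0,4], [0,5], [1,2], [1,6], [2,3], [2,6], [3,6], [5,6]
  2-simplices (3): [0,1,2], [1,2,6], [2,3,6]

Hence C_0 ≅ Z^7, C_1 ≅ Z^10, C_2 ≅ Z^3.

∂_1: C_1 → C_0 is given by ∂[p,q] = [q] − [p].
The resulting 7×10 matrix has rank 6, and its Smith normal form has invariant factors (1,1,1,1,1,1).

The boundary map ∂_2: C_2 → C_1 sends each 2-simplex [p,q,r] to [q,r] − [p,r] + [p,q]. For instance
  ∂[1,2,6] = [2,6] − [1,6] + [1,2],
  ∂[0,1,2] = [1,2] − [0,2] + [0,1].
The resulting 10×3 matrix has rank 3, and its Smith normal form has invariant factors (1,1,1).

Reading off H_k = ker ∂_k / im ∂_{k+1}:

  H_0: rank C_0 − rank ∂_1 = 7 − 6 = 1, and the invariant factors of ∂_1 are all 1, so H_0 = Z.
  H_1: rank ker ∂_1 − rank ∂_2 = (10 − 6) − 3 = 1, and the invariant factors of ∂_2 are all 1, so H_1 = Z.
  H_2: rank ker ∂_2 − rank ∂_3 = (3 − 3) − 0 = 0, and there is no ∂_3, so H_2 = 0.

Hence the Betti numbers are b_0 = 1, b_1 = 1, b_2 = 0.

b_0 = 1, b_1 = 1, b_2 = 0.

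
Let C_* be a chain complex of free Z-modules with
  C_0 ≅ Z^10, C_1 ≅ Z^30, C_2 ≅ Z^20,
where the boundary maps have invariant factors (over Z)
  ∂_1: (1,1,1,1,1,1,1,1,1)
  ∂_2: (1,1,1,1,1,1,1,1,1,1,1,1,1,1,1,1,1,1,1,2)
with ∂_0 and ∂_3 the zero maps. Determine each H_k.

H_0: b_0 = 10 − 0 − 9 = 1; torsion from ∂_1 factors > 1: none. So H_0 = Z.
H_1: b_1 = 30 − 9 − 20 = 1; torsion from ∂_2 factors > 1: [2]. So H_1 = Z ⊕ Z_2.
H_2: b_2 = 20 − 20 − 0 = 0; torsion from ∂_3 factors > 1: none. So H_2 = 0.

H_0 = Z,  H_1 = Z ⊕ Z_2,  H_2 = 0.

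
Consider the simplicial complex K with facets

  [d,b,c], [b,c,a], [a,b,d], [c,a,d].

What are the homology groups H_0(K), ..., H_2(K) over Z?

Order the vertices as a < b < c < d. Listing each simplex with vertices in this order, K has dimension 2 with simplices:

  0-simplices (4): a, b, c, d
  1-simplices (6): ab, ac, ad, bc, bd, cd
  2-simplices (4): abc, abd, acd, bcd

giving chain groups C_0 ≅ Z^4, C_1 ≅ Z^6, C_2 ≅ Z^4.

Boundary ∂_1: C_1 → C_0 is given by ∂[p,q] = [q] − [p]. For instance
  ∂ac = c − a.
The 4×6 boundary matrix has rank 3 and Smith normal form diag(1,1,1).

Boundary ∂_2: C_2 → C_1 sends each 2-simplex [p,q,r] to [q,r] − [p,r] + [p,q]. For instance
  ∂bcd = cd − bd + bc,
  ∂abc = bc − ac + ab.
This gives a 6×4 integer matrix of rank 3; reducing to Smith normal form yields diagonal entries (1,1,1).

Reading off H_k = ker ∂_k / im ∂_{k+1}:

  H_0: rank C_0 − rank ∂_1 = 4 − 3 = 1, and the invariant factors of ∂_1 are all 1, so H_0 ≅ Z.
  H_1: rank ker ∂_1 − rank ∂_2 = (6 − 3) − 3 = 0, and the invariant factors of ∂_2 are all 1, so H_1 ≅ 0.
  H_2: rank ker ∂_2 − rank ∂_3 = (4 − 3) − 0 = 1, and there is no ∂_3, so H_2 ≅ Z.

H_0 = Z,  H_1 = 0,  H_2 = Z.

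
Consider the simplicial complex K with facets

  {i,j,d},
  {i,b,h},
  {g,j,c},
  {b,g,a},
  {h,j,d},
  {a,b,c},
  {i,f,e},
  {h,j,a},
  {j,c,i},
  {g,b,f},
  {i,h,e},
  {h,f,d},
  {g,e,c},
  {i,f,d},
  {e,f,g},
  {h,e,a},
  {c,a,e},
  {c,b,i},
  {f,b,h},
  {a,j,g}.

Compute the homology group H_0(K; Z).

Order the vertices as a < b < c < d < e < f < g < h < i < j. Listing each simplex with vertices in this order, K has dimension 2 with simplices:

  0-simplices (10): a, b, c, d, e, f, g, h, i, j
  1-simplices (30): ab, ac, ae, ag, ah, aj, bc, bf, bg, bh, bi, ce, cg, ci, cj, df, dh, di, dj, ef, eg, eh, ei, fg, fh, fi, gj, hi, hj, ij
  2-simplices (20): abc, abg, ace, aeh, agj, ahj, bci, bfg, bfh, bhi, ceg, cgj, cij, dfh, dfi, dhj, dij, efg, efi, ehi

giving chain groups C_0 ≅ Z^10, C_1 ≅ Z^30, C_2 ≅ Z^20.

The boundary map ∂_1: C_1 → C_0 sends each edge [p,q] (with p < q) to q − p.
The 10×30 boundary matrix has rank 9 and Smith normal form diag(1,1,1,1,1,1,1,1,1).

The boundary map ∂_2: C_2 → C_1 acts by ∂[p,q,r] = [q,r] − [p,r] + [p,q]. For instance
  ∂ace = ce − ae + ac,
  ∂dfi = fi − di + df.
The resulting 30×20 matrix has rank 20, and its Smith normal form has invariant factors (1,1,1,1,1,1,1,1,1,1,1,1,1,1,1,1,1,1,1,2).

Reading off H_k = ker ∂_k / im ∂_{k+1}:

  H_0: rank C_0 − rank ∂_1 = 10 − 9 = 1, and the invariant factors of ∂_1 are all 1, so H_0 = Z.

(K is a triangulation of the Klein bottle.)

H_0 = Z.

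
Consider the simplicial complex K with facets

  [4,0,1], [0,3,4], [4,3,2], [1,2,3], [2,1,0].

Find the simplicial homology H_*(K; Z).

Fix the vertex order 0 < 1 < 2 < 3 < 4 and write every simplex with vertices in increasing order. Then dim K = 2 and the simplices of K are:

  0-simplices (5): [0], [1], [2], [3], [4]
  1-simplices (10): [0,1], [0,2], [0,3], [0,4], [1,2], [1,3], [1,4], [2,3], [2,4], [3,4]
  2-simplices (5): [0,1,2], [0,1,4], [0,3,4], [1,2,3], [2,3,4]

giving chain groups C_0 ≅ Z^5, C_1 ≅ Z^10, C_2 ≅ Z^5.

The boundary map ∂_1: C_1 → C_0 is given by ∂[p,q] = [q] − [p].
The 5×10 boundary matrix has rank 4 and Smith normal form diag(1,1,1,1).

Boundary ∂_2: C_2 → C_1 acts by ∂[p,q,r] = [q,r] − [p,r] + [p,q]. For instance
  ∂[1,2,3] = [2,3] − [1,3] + [1,2],
  ∂[0,3,4] = [3,4] − [0,4] + [0,3].
As a 10×5 matrix over Z this has rank 5, with invariant factors (1,1,1,1,1).

Now H_k = ker ∂_k / im ∂_{k+1}, so:

  H_0: rank C_0 − rank ∂_1 = 5 − 4 = 1, and the invariant factors of ∂_1 are all 1, so H_0 ≅ Z.
  H_1: rank ker ∂_1 − rank ∂_2 = (10 − 4) − 5 = 1, and the invariant factors of ∂_2 are all 1, so H_1 ≅ Z.
  H_2: rank ker ∂_2 − rank ∂_3 = (5 − 5) − 0 = 0, and there is no ∂_3, so H_2 ≅ 0.

As a check, the Euler characteristic is 5 − 10 + 5 = 0, which agrees with 1 − 1 + 0 = 0.

H_0 ≅ Z,  H_1 ≅ Z,  H_2 = 0.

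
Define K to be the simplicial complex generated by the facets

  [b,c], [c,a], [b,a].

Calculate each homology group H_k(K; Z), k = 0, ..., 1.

H_0 = Z,  H_1 = Z.

Fix the vertex order a < b < c and write every simplex with vertices in increasing order. Then dim K = 1 and the simplices of K are:

  0-simplices (3): a, b, c
  1-simplices (3): ab, ac, bc

Hence C_0 ≅ Z^3, C_1 ≅ Z^3.

∂_1: C_1 → C_0 is given by ∂[p,q] = [q] − [p].
As a 3×3 matrix over Z this has rank 2, with invariant factors (1,1).

Reading off H_k = ker ∂_k / im ∂_{k+1}:

  H_0: rank C_0 − rank ∂_1 = 3 − 2 = 1, and the invariant factors of ∂_1 are all 1, so H_0 ≅ Z.
  H_1: rank ker ∂_1 − rank ∂_2 = (3 − 2) − 0 = 1, and there is no ∂_2, so H_1 ≅ Z.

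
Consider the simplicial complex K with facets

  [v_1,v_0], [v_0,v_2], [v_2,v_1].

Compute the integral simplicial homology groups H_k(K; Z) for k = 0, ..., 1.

H_0 = Z,  H_1 = Z.

Order the vertices as v_0 < v_1 < v_2. Listing each simplex with vertices in this order, K has dimension 1 with simplices:

  0-simplices (3): [v_0], [v_1], [v_2]
  1-simplices (3): [v_0,v_1], [v_0,v_2], [v_1,v_2]

Hence C_0 ≅ Z^3, C_1 ≅ Z^3.

The boundary map ∂_1: C_1 → C_0 is given by ∂[p,q] = [q] − [p]. For instance
  ∂[v_0,v_1] = [v_1] − [v_0].
As a 3×3 matrix over Z this has rank 2, with invariant factors (1,1).

Now H_k = ker ∂_k / im ∂_{k+1}, so:

  H_0: rank C_0 − rank ∂_1 = 3 − 2 = 1, and the invariant factors of ∂_1 are all 1, so H_0 = Z.
  H_1: rank ker ∂_1 − rank ∂_2 = (3 − 2) − 0 = 1, and there is no ∂_2, so H_1 = Z.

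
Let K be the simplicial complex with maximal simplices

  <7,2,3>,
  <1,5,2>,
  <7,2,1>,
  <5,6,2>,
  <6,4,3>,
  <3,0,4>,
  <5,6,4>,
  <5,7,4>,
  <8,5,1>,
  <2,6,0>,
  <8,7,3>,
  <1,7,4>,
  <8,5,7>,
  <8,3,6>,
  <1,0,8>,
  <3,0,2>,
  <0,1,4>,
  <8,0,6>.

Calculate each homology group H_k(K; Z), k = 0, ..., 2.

H_0 ≅ Z,  H_1 ≅ Z ⊕ Z/2,  H_2 = 0.

Fix the vertex order 0 < 1 < 2 < 3 < 4 < 5 < 6 < 7 < 8 and write every simplex with vertices in increasing order. Then dim K = 2 and the simplices of K are:

  0-simplices (9): [0], [1], [2], [3], [4], [5], [6], [7], [8]
  1-simplices (27): (27 of them)
  2-simplices (18): [0,1,4], [0,1,8], [0,2,3], [0,2,6], [0,3,4], [0,6,8], [1,2,5], [1,2,7], [1,4,7], [1,5,8], [2,3,7], [2,5,6], [3,4,6], [3,6,8], [3,7,8], [4,5,6], [4,5,7], [5,7,8]

so the chain groups are C_0 ≅ Z^9, C_1 ≅ Z^27, C_2 ≅ Z^18.

Boundary ∂_1: C_1 → C_0 is given by ∂[p,q] = [q] − [p]. For instance
  ∂[2,6] = [6] − [2].
The 9×27 boundary matrix has rank 8 and Smith normal form diag(1,1,1,1,1,1,1,1).

The boundary map ∂_2: C_2 → C_1 sends each 2-simplex [p,q,r] to [q,r] − [p,r] + [p,q]. For instance
  ∂[2,5,6] = [5,6] − [2,6] + [2,5],
  ∂[0,1,8] = [1,8] − [0,8] + [0,1].
This gives a 27×18 integer matrix of rank 18; reducing to Smith normal form yields diagonal entries (1,1,1,1,1,1,1,1,1,1,1,1,1,1,1,1,1,2).

Computing H_k = (kernel of ∂_k) / (image of ∂_{k+1}):

  H_0: rank C_0 − rank ∂_1 = 9 − 8 = 1, and the invariant factors of ∂_1 are all 1, so H_0 ≅ Z.
  H_1: rank ker ∂_1 − rank ∂_2 = (27 − 8) − 18 = 1, and ∂_2 has invariant factor 2 > 1, so H_1 ≅ Z ⊕ Z/2.
  H_2: rank ker ∂_2 − rank ∂_3 = (18 − 18) − 0 = 0, and there is no ∂_3, so H_2 ≅ 0.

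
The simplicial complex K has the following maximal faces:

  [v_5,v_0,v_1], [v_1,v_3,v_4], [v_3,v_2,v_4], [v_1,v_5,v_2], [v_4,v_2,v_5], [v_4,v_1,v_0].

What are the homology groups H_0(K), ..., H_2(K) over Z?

H_0 = Z,  H_1 = Z,  H_2 = 0.

We work with the vertex ordering v_0 < v_1 < v_2 < v_3 < v_4 < v_5. The simplices of K, each written with vertices in increasing order, are:

  0-simplices (6): [v_0], [v_1], [v_2], [v_3], [v_4], [v_5]
  1-simplices (12): [v_0,v_1], [v_0,v_4], [v_0,v_5], [v_1,v_2], [v_1,v_3], [v_1,v_4], [v_1,v_5], [v_2,v_3], [v_2,v_4], [v_2,v_5], [v_3,v_4], [v_4,v_5]
  2-simplices (6): [v_0,v_1,v_4], [v_0,v_1,v_5], [v_1,v_2,v_5], [v_1,v_3,v_4], [v_2,v_3,v_4], [v_2,v_4,v_5]

Hence C_0 ≅ Z^6, C_1 ≅ Z^12, C_2 ≅ Z^6.

The boundary map ∂_1: C_1 → C_0 maps an edge to its endpoints' difference, ∂[p,q] = q − p. For instance
  ∂[v_0,v_5] = [v_5] − [v_0].
The 6×12 boundary matrix has rank 5 and Smith normal form diag(1,1,1,1,1).

The boundary map ∂_2: C_2 → C_1 maps a triangle to the signed sum of its edges. For instance
  ∂[v_0,v_1,v_4] = [v_1,v_4] − [v_0,v_4] + [v_0,v_1],
  ∂[v_0,v_1,v_5] = [v_1,v_5] − [v_0,v_5] + [v_0,v_1].
The resulting 12×6 matrix has rank 6, and its Smith normal form has invariant factors (1,1,1,1,1,1).

Now H_k = ker ∂_k / im ∂_{k+1}, so:

  H_0: rank C_0 − rank ∂_1 = 6 − 5 = 1, and the invariant factors of ∂_1 are all 1, so H_0 ≅ Z.
  H_1: rank ker ∂_1 − rank ∂_2 = (12 − 5) − 6 = 1, and the invariant factors of ∂_2 are all 1, so H_1 ≅ Z.
  H_2: rank ker ∂_2 − rank ∂_3 = (6 − 6) − 0 = 0, and there is no ∂_3, so H_2 ≅ 0.

As a check, the Euler characteristic is 6 − 12 + 6 = 0, which agrees with 1 − 1 + 0 = 0.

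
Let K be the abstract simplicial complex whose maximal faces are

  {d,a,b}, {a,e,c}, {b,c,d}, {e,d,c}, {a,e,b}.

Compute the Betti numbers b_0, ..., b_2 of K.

Order the vertices as a < b < c < d < e. Listing each simplex with vertices in this order, K has dimension 2 with simplices:

  0-simplices (5): a, b, c, d, e
  1-simplices (10): ab, ac, ad, ae, bc, bd, be, cd, ce, de
  2-simplices (5): abd, abe, ace, bcd, cde

so the chain groups are C_0 ≅ Z^5, C_1 ≅ Z^10, C_2 ≅ Z^5.

∂_1: C_1 → C_0 sends each edge [p,q] (with p < q) to q − p. For instance
  ∂ac = c − a.
The 5×10 boundary matrix has rank 4 and Smith normal form diag(1,1,1,1).

Boundary ∂_2: C_2 → C_1 sends each 2-simplex [p,q,r] to [q,r] − [p,r] + [p,q]. For instance
  ∂ace = ce − ae + ac,
  ∂abd = bd − ad + ab.
This gives a 10×5 integer matrix of rank 5; reducing to Smith normal form yields diagonal entries (1,1,1,1,1).

Reading off H_k = ker ∂_k / im ∂_{k+1}:

  H_0: rank C_0 − rank ∂_1 = 5 − 4 = 1, and the invariant factors of ∂_1 are all 1, so H_0 = Z.
  H_1: rank ker ∂_1 − rank ∂_2 = (10 − 4) − 5 = 1, and the invariant factors of ∂_2 are all 1, so H_1 = Z.
  H_2: rank ker ∂_2 − rank ∂_3 = (5 − 5) − 0 = 0, and there is no ∂_3, so H_2 = 0.

Hence the Betti numbers are b_0 = 1, b_1 = 1, b_2 = 0.

b_0 = 1, b_1 = 1, b_2 = 0.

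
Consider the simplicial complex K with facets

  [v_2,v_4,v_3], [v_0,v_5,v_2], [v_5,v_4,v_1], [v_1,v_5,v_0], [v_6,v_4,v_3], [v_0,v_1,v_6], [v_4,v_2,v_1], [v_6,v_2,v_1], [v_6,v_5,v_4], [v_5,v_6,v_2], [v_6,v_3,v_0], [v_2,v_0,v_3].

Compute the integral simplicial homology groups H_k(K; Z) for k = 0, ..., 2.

H_0 ≅ Z,  H_1 ≅ Z/2,  H_2 = 0.

Take the total order v_0 < v_1 < v_2 < v_3 < v_4 < v_5 < v_6 on the vertex set. Then K (dimension 2) consists of the simplices:

  0-simplices (7): [v_0], [v_1], [v_2], [v_3], [v_4], [v_5], [v_6]
  1-simplices (18): (18 of them)
  2-simplices (12): (12 of them)

so the chain groups are C_0 ≅ Z^7, C_1 ≅ Z^18, C_2 ≅ Z^12.

The boundary map ∂_1: C_1 → C_0 sends each edge [p,q] (with p < q) to q − p. For instance
  ∂[v_2,v_5] = [v_5] − [v_2].
The 7×18 boundary matrix has rank 6 and Smith normal form diag(1,1,1,1,1,1).

Boundary ∂_2: C_2 → C_1 sends each 2-simplex [p,q,r] to [q,r] − [p,r] + [p,q]. For instance
  ∂[v_0,v_2,v_3] = [v_2,v_3] − [v_0,v_3] + [v_0,v_2],
  ∂[v_1,v_2,v_6] = [v_2,v_6] − [v_1,v_6] + [v_1,v_2].
The 18×12 boundary matrix has rank 12 and Smith normal form diag(1,1,1,1,1,1,1,1,1,1,1,2).

Reading off H_k = ker ∂_k / im ∂_{k+1}:

  H_0: rank C_0 − rank ∂_1 = 7 − 6 = 1, and the invariant factors of ∂_1 are all 1, so H_0 = Z.
  H_1: rank ker ∂_1 − rank ∂_2 = (18 − 6) − 12 = 0, and ∂_2 has invariant factor 2 > 1, so H_1 = Z/2.
  H_2: rank ker ∂_2 − rank ∂_3 = (12 − 12) − 0 = 0, and there is no ∂_3, so H_2 = 0.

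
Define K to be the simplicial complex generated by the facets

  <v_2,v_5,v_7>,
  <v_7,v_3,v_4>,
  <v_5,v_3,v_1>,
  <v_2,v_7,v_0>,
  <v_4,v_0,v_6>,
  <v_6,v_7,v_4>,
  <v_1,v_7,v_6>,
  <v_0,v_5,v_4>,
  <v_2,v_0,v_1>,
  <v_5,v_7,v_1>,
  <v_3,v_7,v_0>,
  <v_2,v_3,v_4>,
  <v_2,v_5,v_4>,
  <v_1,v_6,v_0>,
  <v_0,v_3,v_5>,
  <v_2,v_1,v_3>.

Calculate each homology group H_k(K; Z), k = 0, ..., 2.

Order the vertices as v_0 < v_1 < v_2 < v_3 < v_4 < v_5 < v_6 < v_7. Listing each simplex with vertices in this order, K has dimension 2 with simplices:

  0-simplices (8): [v_0], [v_1], [v_2], [v_3], [v_4], [v_5], [v_6], [v_7]
  1-simplices (24): (24 of them)
  2-simplices (16): (16 of them)

Hence C_0 ≅ Z^8, C_1 ≅ Z^24, C_2 ≅ Z^16.

Boundary ∂_1: C_1 → C_0 maps an edge to its endpoints' difference, ∂[p,q] = q − p. For instance
  ∂[v_1,v_2] = [v_2] − [v_1].
As a 8×24 matrix over Z this has rank 7, with invariant factors (1,1,1,1,1,1,1).

Boundary ∂_2: C_2 → C_1 maps a triangle to the signed sum of its edges. For instance
  ∂[v_0,v_4,v_6] = [v_4,v_6] − [v_0,v_6] + [v_0,v_4],
  ∂[v_0,v_3,v_5] = [v_3,v_5] − [v_0,v_5] + [v_0,v_3].
As a 24×16 matrix over Z this has rank 15, with invariant factors (1,1,1,1,1,1,1,1,1,1,1,1,1,1,1).

From H_k ≅ ker(∂_k) / im(∂_{k+1}) we obtain:

  H_0: rank C_0 − rank ∂_1 = 8 − 7 = 1, and the invariant factors of ∂_1 are all 1, so H_0 = Z.
  H_1: rank ker ∂_1 − rank ∂_2 = (24 − 7) − 15 = 2, and the invariant factors of ∂_2 are all 1, so H_1 = Z^2.
  H_2: rank ker ∂_2 − rank ∂_3 = (16 − 15) − 0 = 1, and there is no ∂_3, so H_2 = Z.

As a check, the Euler characteristic is 8 − 24 + 16 = 0, which agrees with 1 − 2 + 1 = 0.

H_0 ≅ Z,  H_1 ≅ Z^2,  H_2 ≅ Z.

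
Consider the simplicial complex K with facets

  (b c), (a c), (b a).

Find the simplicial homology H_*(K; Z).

K has 3 vertices, 3 edges.
rank ∂_0 = 0, rank ∂_1 = 2 ⇒ b_0 = 3 − 0 − 2 = 1; all invariant factors of ∂_1 are 1 so no torsion. So H_0 ≅ Z.
rank ∂_1 = 2, rank ∂_2 = 0 ⇒ b_1 = 3 − 2 − 0 = 1. So H_1 ≅ Z.

H_0 ≅ Z,  H_1 ≅ Z.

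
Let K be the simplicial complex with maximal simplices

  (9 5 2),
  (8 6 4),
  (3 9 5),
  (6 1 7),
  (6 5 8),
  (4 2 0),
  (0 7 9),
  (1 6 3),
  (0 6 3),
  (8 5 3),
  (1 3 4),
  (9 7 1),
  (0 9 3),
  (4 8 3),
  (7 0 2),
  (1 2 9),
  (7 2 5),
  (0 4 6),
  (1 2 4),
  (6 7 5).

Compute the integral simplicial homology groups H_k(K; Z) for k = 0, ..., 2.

H_0 ≅ Z,  H_1 ≅ Z × Z/2,  H_2 = 0.

Order the vertices as 0 < 1 < 2 < 3 < 4 < 5 < 6 < 7 < 8 < 9. Listing each simplex with vertices in this order, K has dimension 2 with simplices:

  0-simplices (10): [0], [1], [2], [3], [4], [5], [6], [7], [8], [9]
  1-simplices (30): (30 of them)
  2-simplices (20): (20 of them)

giving chain groups C_0 ≅ Z^10, C_1 ≅ Z^30, C_2 ≅ Z^20.

∂_1: C_1 → C_0 maps an edge to its endpoints' difference, ∂[p,q] = q − p. For instance
  ∂[5,8] = [8] − [5].
The 10×30 boundary matrix has rank 9 and Smith normal form diag(1,1,1,1,1,1,1,1,1).

Boundary ∂_2: C_2 → C_1 sends each 2-simplex [p,q,r] to [q,r] − [p,r] + [p,q]. For instance
  ∂[0,2,4] = [2,4] − [0,4] + [0,2],
  ∂[5,6,7] = [6,7] − [5,7] + [5,6].
This gives a 30×20 integer matrix of rank 20; reducing to Smith normal form yields diagonal entries (1,1,1,1,1,1,1,1,1,1,1,1,1,1,1,1,1,1,1,2).

From H_k ≅ ker(∂_k) / im(∂_{k+1}) we obtain:

  H_0: rank C_0 − rank ∂_1 = 10 − 9 = 1, and the invariant factors of ∂_1 are all 1, so H_0 ≅ Z.
  H_1: rank ker ∂_1 − rank ∂_2 = (30 − 9) − 20 = 1, and ∂_2 has invariant factor 2 > 1, so H_1 ≅ Z × Z/2.
  H_2: rank ker ∂_2 − rank ∂_3 = (20 − 20) − 0 = 0, and there is no ∂_3, so H_2 ≅ 0.

As a check, the Euler characteristic is 10 − 30 + 20 = 0, which agrees with 1 − 1 + 0 = 0.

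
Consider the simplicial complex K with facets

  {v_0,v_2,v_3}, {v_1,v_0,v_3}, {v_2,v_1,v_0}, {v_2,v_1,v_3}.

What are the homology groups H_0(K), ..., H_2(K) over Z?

H_0 = Z,  H_1 = 0,  H_2 = Z.

Take the total order v_0 < v_1 < v_2 < v_3 on the vertex set. Then K (dimension 2) consists of the simplices:

  0-simplices (4): [v_0], [v_1], [v_2], [v_3]
  1-simplices (6): [v_0,v_1], [v_0,v_2], [v_0,v_3], [v_1,v_2], [v_1,v_3], [v_2,v_3]
  2-simplices (4): [v_0,v_1,v_2], [v_0,v_1,v_3], [v_0,v_2,v_3], [v_1,v_2,v_3]

giving chain groups C_0 ≅ Z^4, C_1 ≅ Z^6, C_2 ≅ Z^4.

∂_1: C_1 → C_0 sends each edge [p,q] (with p < q) to q − p.
The 4×6 boundary matrix has rank 3 and Smith normal form diag(1,1,1).

The boundary map ∂_2: C_2 → C_1 acts by ∂[p,q,r] = [q,r] − [p,r] + [p,q]. For instance
  ∂[v_0,v_1,v_2] = [v_1,v_2] − [v_0,v_2] + [v_0,v_1],
  ∂[v_1,v_2,v_3] = [v_2,v_3] − [v_1,v_3] + [v_1,v_2].
The 6×4 boundary matrix has rank 3 and Smith normal form diag(1,1,1).

Now H_k = ker ∂_k / im ∂_{k+1}, so:

  H_0: rank C_0 − rank ∂_1 = 4 − 3 = 1, and the invariant factors of ∂_1 are all 1, so H_0 = Z.
  H_1: rank ker ∂_1 − rank ∂_2 = (6 − 3) − 3 = 0, and the invariant factors of ∂_2 are all 1, so H_1 = 0.
  H_2: rank ker ∂_2 − rank ∂_3 = (4 − 3) − 0 = 1, and there is no ∂_3, so H_2 = Z.

As a check, the Euler characteristic is 4 − 6 + 4 = 2, which agrees with 1 − 0 + 1 = 2.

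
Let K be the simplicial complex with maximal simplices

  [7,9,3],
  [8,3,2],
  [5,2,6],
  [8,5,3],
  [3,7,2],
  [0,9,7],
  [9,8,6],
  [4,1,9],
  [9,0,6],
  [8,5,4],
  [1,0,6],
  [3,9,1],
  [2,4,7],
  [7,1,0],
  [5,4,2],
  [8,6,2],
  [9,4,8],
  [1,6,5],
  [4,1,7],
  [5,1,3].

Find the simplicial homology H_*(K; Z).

Fix the vertex order 0 < 1 < 2 < 3 < 4 < 5 < 6 < 7 < 8 < 9 and write every simplex with vertices in increasing order. Then dim K = 2 and the simplices of K are:

  0-simplices (10): [0], [1], [2], [3], [4], [5], [6], [7], [8], [9]
  1-simplices (30): (30 of them)
  2-simplices (20): (20 of them)

so the chain groups are C_0 ≅ Z^10, C_1 ≅ Z^30, C_2 ≅ Z^20.

∂_1: C_1 → C_0 is given by ∂[p,q] = [q] − [p]. For instance
  ∂[1,7] = [7] − [1].
As a 10×30 matrix over Z this has rank 9, with invariant factors (1,1,1,1,1,1,1,1,1).

The boundary map ∂_2: C_2 → C_1 maps a triangle to the signed sum of its edges. For instance
  ∂[1,3,5] = [3,5] − [1,5] + [1,3],
  ∂[2,6,8] = [6,8] − [2,8] + [2,6].
The 30×20 boundary matrix has rank 20 and Smith normal form diag(1,1,1,1,1,1,1,1,1,1,1,1,1,1,1,1,1,1,1,2).

From H_k ≅ ker(∂_k) / im(∂_{k+1}) we obtain:

  H_0: rank C_0 − rank ∂_1 = 10 − 9 = 1, and the invariant factors of ∂_1 are all 1, so H_0 ≅ Z.
  H_1: rank ker ∂_1 − rank ∂_2 = (30 − 9) − 20 = 1, and ∂_2 has invariant factor 2 > 1, so H_1 ≅ Z ⊕ Z_2.
  H_2: rank ker ∂_2 − rank ∂_3 = (20 − 20) − 0 = 0, and there is no ∂_3, so H_2 ≅ 0.

(K is a triangulation of the Klein bottle.)

H_0 = Z,  H_1 = Z ⊕ Z_2,  H_2 = 0.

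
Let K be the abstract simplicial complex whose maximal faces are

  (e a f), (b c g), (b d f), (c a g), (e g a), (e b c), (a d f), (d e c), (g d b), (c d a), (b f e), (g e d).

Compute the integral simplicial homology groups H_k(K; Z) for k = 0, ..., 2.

Order the vertices as a < b < c < d < e < f < g. Listing each simplex with vertices in this order, K has dimension 2 with simplices:

  0-simplices (7): a, b, c, d, e, f, g
  1-simplices (18): ac, ad, ae, af, ag, bc, bd, be, bf, bg, cd, ce, cg, de, df, dg, ef, eg
  2-simplices (12): acd, acg, adf, aef, aeg, bce, bcg, bdf, bdg, bef, cde, deg

giving chain groups C_0 ≅ Z^7, C_1 ≅ Z^18, C_2 ≅ Z^12.

∂_1: C_1 → C_0 sends each edge [p,q] (with p < q) to q − p. For instance
  ∂ce = e − c.
This gives a 7×18 integer matrix of rank 6; reducing to Smith normal form yields diagonal entries (1,1,1,1,1,1).

The boundary map ∂_2: C_2 → C_1 acts by ∂[p,q,r] = [q,r] − [p,r] + [p,q]. For instance
  ∂acd = cd − ad + ac,
  ∂bcg = cg − bg + bc.
The resulting 18×12 matrix has rank 12, and its Smith normal form has invariant factors (1,1,1,1,1,1,1,1,1,1,1,2).

Reading off H_k = ker ∂_k / im ∂_{k+1}:

  H_0: rank C_0 − rank ∂_1 = 7 − 6 = 1, and the invariant factors of ∂_1 are all 1, so H_0 ≅ Z.
  H_1: rank ker ∂_1 − rank ∂_2 = (18 − 6) − 12 = 0, and ∂_2 has invariant factor 2 > 1, so H_1 ≅ Z/2.
  H_2: rank ker ∂_2 − rank ∂_3 = (12 − 12) − 0 = 0, and there is no ∂_3, so H_2 ≅ 0.

(K is a triangulation of the real projective plane RP^2.)

H_0 ≅ Z,  H_1 ≅ Z/2,  H_2 = 0.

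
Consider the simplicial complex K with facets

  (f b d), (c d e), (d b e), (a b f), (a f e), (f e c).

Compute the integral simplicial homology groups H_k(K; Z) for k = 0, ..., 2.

H_0 ≅ Z,  H_1 ≅ Z,  H_2 = 0.

Order the vertices as a < b < c < d < e < f. Listing each simplex with vertices in this order, K has dimension 2 with simplices:

  0-simplices (6): a, b, c, d, e, f
  1-simplices (12): ab, ae, af, bd, be, bf, cd, ce, cf, de, df, ef
  2-simplices (6): abf, aef, bde, bdf, cde, cef

giving chain groups C_0 ≅ Z^6, C_1 ≅ Z^12, C_2 ≅ Z^6.

∂_1: C_1 → C_0 is given by ∂[p,q] = [q] − [p]. For instance
  ∂ae = e − a.
The resulting 6×12 matrix has rank 5, and its Smith normal form has invariant factors (1,1,1,1,1).

Boundary ∂_2: C_2 → C_1 acts by ∂[p,q,r] = [q,r] − [p,r] + [p,q]. For instance
  ∂cde = de − ce + cd,
  ∂bde = de − be + bd.
The resulting 12×6 matrix has rank 6, and its Smith normal form has invariant factors (1,1,1,1,1,1).

From H_k ≅ ker(∂_k) / im(∂_{k+1}) we obtain:

  H_0: rank C_0 − rank ∂_1 = 6 − 5 = 1, and the invariant factors of ∂_1 are all 1, so H_0 ≅ Z.
  H_1: rank ker ∂_1 − rank ∂_2 = (12 − 5) − 6 = 1, and the invariant factors of ∂_2 are all 1, so H_1 ≅ Z.
  H_2: rank ker ∂_2 − rank ∂_3 = (6 − 6) − 0 = 0, and there is no ∂_3, so H_2 ≅ 0.

As a check, the Euler characteristic is 6 − 12 + 6 = 0, which agrees with 1 − 1 + 0 = 0.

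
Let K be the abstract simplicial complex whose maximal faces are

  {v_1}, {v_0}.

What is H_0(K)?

H_0 ≅ Z^2.

Take the total order v_0 < v_1 on the vertex set. Then K (dimension 0) consists of the simplices:

  0-simplices (2): [v_0], [v_1]

giving chain groups C_0 ≅ Z^2.

From H_k ≅ ker(∂_k) / im(∂_{k+1}) we obtain:

  H_0: rank C_0 − rank ∂_1 = 2 − 0 = 2, and there is no ∂_1, so H_0 = Z^2.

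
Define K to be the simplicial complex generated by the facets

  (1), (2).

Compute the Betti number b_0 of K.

b_0 = 2.

Order the vertices as 1 < 2. Listing each simplex with vertices in this order, K has dimension 0 with simplices:

  0-simplices (2): [1], [2]

Hence C_0 ≅ Z^2.

Reading off H_k = ker ∂_k / im ∂_{k+1}:

  H_0: rank C_0 − rank ∂_1 = 2 − 0 = 2, and there is no ∂_1, so H_0 ≅ Z^2.

Hence the Betti numbers are b_0 = 2.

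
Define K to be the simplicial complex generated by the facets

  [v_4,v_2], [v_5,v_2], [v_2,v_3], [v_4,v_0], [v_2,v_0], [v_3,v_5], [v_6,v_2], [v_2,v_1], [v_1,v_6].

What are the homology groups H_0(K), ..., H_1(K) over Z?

Order the vertices as v_0 < v_1 < v_2 < v_3 < v_4 < v_5 < v_6. Listing each simplex with vertices in this order, K has dimension 1 with simplices:

  0-simplices (7): [v_0], [v_1], [v_2], [v_3], [v_4], [v_5], [v_6]
  1-simplices (9): [v_0,v_2], [v_0,v_4], [v_1,v_2], [v_1,v_6], [v_2,v_3], [v_2,v_4], [v_2,v_5], [v_2,v_6], [v_3,v_5]

Hence C_0 ≅ Z^7, C_1 ≅ Z^9.

∂_1: C_1 → C_0 is given by ∂[p,q] = [q] − [p]. For instance
  ∂[v_2,v_3] = [v_3] − [v_2].
The 7×9 boundary matrix has rank 6 and Smith normal form diag(1,1,1,1,1,1).

From H_k ≅ ker(∂_k) / im(∂_{k+1}) we obtain:

  H_0: rank C_0 − rank ∂_1 = 7 − 6 = 1, and the invariant factors of ∂_1 are all 1, so H_0 = Z.
  H_1: rank ker ∂_1 − rank ∂_2 = (9 − 6) − 0 = 3, and there is no ∂_2, so H_1 = Z^3.

(K is a triangulation of a wedge of 3 circles.)

H_0 ≅ Z,  H_1 ≅ Z^3.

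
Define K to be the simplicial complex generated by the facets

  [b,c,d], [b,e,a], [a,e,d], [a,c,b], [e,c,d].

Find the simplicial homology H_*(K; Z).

H_0 = Z,  H_1 = Z,  H_2 = 0.

Take the total order a < b < c < d < e on the vertex set. Then K (dimension 2) consists of the simplices:

  0-simplices (5): a, b, c, d, e
  1-simplices (10): ab, ac, ad, ae, bc, bd, be, cd, ce, de
  2-simplices (5): abc, abe, ade, bcd, cde

so the chain groups are C_0 ≅ Z^5, C_1 ≅ Z^10, C_2 ≅ Z^5.

∂_1: C_1 → C_0 is given by ∂[p,q] = [q] − [p].
As a 5×10 matrix over Z this has rank 4, with invariant factors (1,1,1,1).

Boundary ∂_2: C_2 → C_1 sends each 2-simplex [p,q,r] to [q,r] − [p,r] + [p,q]. For instance
  ∂abe = be − ae + ab,
  ∂abc = bc − ac + ab.
As a 10×5 matrix over Z this has rank 5, with invariant factors (1,1,1,1,1).

Computing H_k = (kernel of ∂_k) / (image of ∂_{k+1}):

  H_0: rank C_0 − rank ∂_1 = 5 − 4 = 1, and the invariant factors of ∂_1 are all 1, so H_0 = Z.
  H_1: rank ker ∂_1 − rank ∂_2 = (10 − 4) − 5 = 1, and the invariant factors of ∂_2 are all 1, so H_1 = Z.
  H_2: rank ker ∂_2 − rank ∂_3 = (5 − 5) − 0 = 0, and there is no ∂_3, so H_2 = 0.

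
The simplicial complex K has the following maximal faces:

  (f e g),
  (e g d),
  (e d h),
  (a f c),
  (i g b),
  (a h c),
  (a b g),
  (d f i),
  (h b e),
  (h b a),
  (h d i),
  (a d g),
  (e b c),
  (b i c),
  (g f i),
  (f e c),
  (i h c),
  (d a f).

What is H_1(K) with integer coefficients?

We work with the vertex ordering a < b < c < d < e < f < g < h < i. The simplices of K, each written with vertices in increasing order, are:

  0-simplices (9): a, b, c, d, e, f, g, h, i
  1-simplices (27): ab, ac, ad, af, ag, ah, bc, be, bg, bh, bi, ce, cf, ch, ci, de, df, dg, dh, di, ef, eg, eh, fg, fi, gi, hi
  2-simplices (18): abg, abh, acf, ach, adf, adg, bce, bci, beh, bgi, cef, chi, deg, deh, dfi, dhi, efg, fgi

giving chain groups C_0 ≅ Z^9, C_1 ≅ Z^27, C_2 ≅ Z^18.

∂_1: C_1 → C_0 is given by ∂[p,q] = [q] − [p].
This gives a 9×27 integer matrix of rank 8; reducing to Smith normal form yields diagonal entries (1,1,1,1,1,1,1,1).

The boundary map ∂_2: C_2 → C_1 maps a triangle to the signed sum of its edges. For instance
  ∂beh = eh − bh + be,
  ∂dfi = fi − di + df.
The 27×18 boundary matrix has rank 18 and Smith normal form diag(1,1,1,1,1,1,1,1,1,1,1,1,1,1,1,1,1,2).

Computing H_k = (kernel of ∂_k) / (image of ∂_{k+1}):

  H_1: rank ker ∂_1 − rank ∂_2 = (27 − 8) − 18 = 1, and ∂_2 has invariant factor 2 > 1, so H_1 ≅ Z ⊕ Z/2Z.

H_1 ≅ Z ⊕ Z/2Z.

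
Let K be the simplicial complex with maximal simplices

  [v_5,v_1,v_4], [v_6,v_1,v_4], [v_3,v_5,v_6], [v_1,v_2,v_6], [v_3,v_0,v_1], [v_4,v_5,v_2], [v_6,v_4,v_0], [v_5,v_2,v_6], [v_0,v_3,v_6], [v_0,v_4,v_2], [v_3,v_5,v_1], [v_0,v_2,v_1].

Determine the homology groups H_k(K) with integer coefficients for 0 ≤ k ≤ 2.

Order the vertices as v_0 < v_1 < v_2 < v_3 < v_4 < v_5 < v_6. Listing each simplex with vertices in this order, K has dimension 2 with simplices:

  0-simplices (7): [v_0], [v_1], [v_2], [v_3], [v_4], [v_5], [v_6]
  1-simplices (18): (18 of them)
  2-simplices (12): (12 of them)

giving chain groups C_0 ≅ Z^7, C_1 ≅ Z^18, C_2 ≅ Z^12.

∂_1: C_1 → C_0 maps an edge to its endpoints' difference, ∂[p,q] = q − p. For instance
  ∂[v_1,v_3] = [v_3] − [v_1].
As a 7×18 matrix over Z this has rank 6, with invariant factors (1,1,1,1,1,1).

The boundary map ∂_2: C_2 → C_1 sends each 2-simplex [p,q,r] to [q,r] − [p,r] + [p,q]. For instance
  ∂[v_0,v_2,v_4] = [v_2,v_4] − [v_0,v_4] + [v_0,v_2],
  ∂[v_2,v_4,v_5] = [v_4,v_5] − [v_2,v_5] + [v_2,v_4].
This gives a 18×12 integer matrix of rank 12; reducing to Smith normal form yields diagonal entries (1,1,1,1,1,1,1,1,1,1,1,2).

Reading off H_k = ker ∂_k / im ∂_{k+1}:

  H_0: rank C_0 − rank ∂_1 = 7 − 6 = 1, and the invariant factors of ∂_1 are all 1, so H_0 = Z.
  H_1: rank ker ∂_1 − rank ∂_2 = (18 − 6) − 12 = 0, and ∂_2 has invariant factor 2 > 1, so H_1 = Z/2.
  H_2: rank ker ∂_2 − rank ∂_3 = (12 − 12) − 0 = 0, and there is no ∂_3, so H_2 = 0.

As a check, the Euler characteristic is 7 − 18 + 12 = 1, which agrees with 1 − 0 + 0 = 1.

H_0 = Z,  H_1 = Z/2,  H_2 = 0.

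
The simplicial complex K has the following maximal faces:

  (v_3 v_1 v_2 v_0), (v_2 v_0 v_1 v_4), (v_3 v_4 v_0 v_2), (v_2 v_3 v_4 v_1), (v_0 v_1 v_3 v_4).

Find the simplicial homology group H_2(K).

H_2 ≅ 0.

Fix the vertex order v_0 < v_1 < v_2 < v_3 < v_4 and write every simplex with vertices in increasing order. Then dim K = 3 and the simplices of K are:

  0-simplices (5): [v_0], [v_1], [v_2], [v_3], [v_4]
  1-simplices (10): [v_0,v_1], [v_0,v_2], [v_0,v_3], [v_0,v_4], [v_1,v_2], [v_1,v_3], [v_1,v_4], [v_2,v_3], [v_2,v_4], [v_3,v_4]
  2-simplices (10): [v_0,v_1,v_2], [v_0,v_1,v_3], [v_0,v_1,v_4], [v_0,v_2,v_3], [v_0,v_2,v_4], [v_0,v_3,v_4], [v_1,v_2,v_3], [v_1,v_2,v_4], [v_1,v_3,v_4], [v_2,v_3,v_4]
  3-simplices (5): [v_0,v_1,v_2,v_3], [v_0,v_1,v_2,v_4], [v_0,v_1,v_3,v_4], [v_0,v_2,v_3,v_4], [v_1,v_2,v_3,v_4]

Hence C_0 ≅ Z^5, C_1 ≅ Z^10, C_2 ≅ Z^10, C_3 ≅ Z^5.

Boundary ∂_1: C_1 → C_0 sends each edge [p,q] (with p < q) to q − p. For instance
  ∂[v_1,v_4] = [v_4] − [v_1].
This gives a 5×10 integer matrix of rank 4; reducing to Smith normal form yields diagonal entries (1,1,1,1).

The boundary map ∂_2: C_2 → C_1 acts by ∂[p,q,r] = [q,r] − [p,r] + [p,q]. For instance
  ∂[v_0,v_1,v_4] = [v_1,v_4] − [v_0,v_4] + [v_0,v_1],
  ∂[v_1,v_2,v_4] = [v_2,v_4] − [v_1,v_4] + [v_1,v_2].
As a 10×10 matrix over Z this has rank 6, with invariant factors (1,1,1,1,1,1).

Boundary ∂_3: C_3 → C_2 sends each 3-simplex σ to the alternating sum Σ_i (−1)^i (σ with its i-th vertex removed). For instance
  ∂[v_1,v_2,v_3,v_4] = [v_2,v_3,v_4] − [v_1,v_3,v_4] + [v_1,v_2,v_4] − [v_1,v_2,v_3],
  ∂[v_0,v_2,v_3,v_4] = [v_2,v_3,v_4] − [v_0,v_3,v_4] + [v_0,v_2,v_4] − [v_0,v_2,v_3].
This gives a 10×5 integer matrix of rank 4; reducing to Smith normal form yields diagonal entries (1,1,1,1).

Reading off H_k = ker ∂_k / im ∂_{k+1}:

  H_2: rank ker ∂_2 − rank ∂_3 = (10 − 6) − 4 = 0, and the invariant factors of ∂_3 are all 1, so H_2 = 0.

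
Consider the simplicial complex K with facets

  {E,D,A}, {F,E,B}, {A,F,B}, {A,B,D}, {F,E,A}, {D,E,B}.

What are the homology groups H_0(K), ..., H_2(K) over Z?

K has 5 vertices, 9 edges, 6 triangles.
rank ∂_0 = 0, rank ∂_1 = 4 ⇒ b_0 = 5 − 0 − 4 = 1; all invariant factors of ∂_1 are 1 so no torsion. So H_0 ≅ Z.
rank ∂_1 = 4, rank ∂_2 = 5 ⇒ b_1 = 9 − 4 − 5 = 0; all invariant factors of ∂_2 are 1 so no torsion. So H_1 ≅ 0.
rank ∂_2 = 5, rank ∂_3 = 0 ⇒ b_2 = 6 − 5 − 0 = 1. So H_2 ≅ Z.

H_0 ≅ Z,  H_1 = 0,  H_2 ≅ Z.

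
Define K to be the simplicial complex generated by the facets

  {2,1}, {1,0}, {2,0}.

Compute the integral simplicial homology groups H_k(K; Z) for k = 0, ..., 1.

H_0 ≅ Z,  H_1 ≅ Z.

Order the vertices as 0 < 1 < 2. Listing each simplex with vertices in this order, K has dimension 1 with simplices:

  0-simplices (3): [0], [1], [2]
  1-simplices (3): [0,1], [0,2], [1,2]

so the chain groups are C_0 ≅ Z^3, C_1 ≅ Z^3.

Boundary ∂_1: C_1 → C_0 sends each edge [p,q] (with p < q) to q − p. For instance
  ∂[1,2] = [2] − [1].
The resulting 3×3 matrix has rank 2, and its Smith normal form has invariant factors (1,1).

Computing H_k = (kernel of ∂_k) / (image of ∂_{k+1}):

  H_0: rank C_0 − rank ∂_1 = 3 − 2 = 1, and the invariant factors of ∂_1 are all 1, so H_0 = Z.
  H_1: rank ker ∂_1 − rank ∂_2 = (3 − 2) − 0 = 1, and there is no ∂_2, so H_1 = Z.

(K is a triangulation of the circle S^1.)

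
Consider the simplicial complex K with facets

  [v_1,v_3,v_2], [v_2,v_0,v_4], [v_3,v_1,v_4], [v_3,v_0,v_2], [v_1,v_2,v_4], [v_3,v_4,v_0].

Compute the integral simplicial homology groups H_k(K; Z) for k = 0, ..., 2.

H_0 = Z,  H_1 = 0,  H_2 = Z.

Fix the vertex order v_0 < v_1 < v_2 < v_3 < v_4 and write every simplex with vertices in increasing order. Then dim K = 2 and the simplices of K are:

  0-simplices (5): [v_0], [v_1], [v_2], [v_3], [v_4]
  1-simplices (9): [v_0,v_2], [v_0,v_3], [v_0,v_4], [v_1,v_2], [v_1,v_3], [v_1,v_4], [v_2,v_3], [v_2,v_4], [v_3,v_4]
  2-simplices (6): [v_0,v_2,v_3], [v_0,v_2,v_4], [v_0,v_3,v_4], [v_1,v_2,v_3], [v_1,v_2,v_4], [v_1,v_3,v_4]

Hence C_0 ≅ Z^5, C_1 ≅ Z^9, C_2 ≅ Z^6.

Boundary ∂_1: C_1 → C_0 sends each edge [p,q] (with p < q) to q − p.
The resulting 5×9 matrix has rank 4, and its Smith normal form has invariant factors (1,1,1,1).

The boundary map ∂_2: C_2 → C_1 sends each 2-simplex [p,q,r] to [q,r] − [p,r] + [p,q]. For instance
  ∂[v_1,v_2,v_4] = [v_2,v_4] − [v_1,v_4] + [v_1,v_2],
  ∂[v_1,v_2,v_3] = [v_2,v_3] − [v_1,v_3] + [v_1,v_2].
As a 9×6 matrix over Z this has rank 5, with invariant factors (1,1,1,1,1).

From H_k ≅ ker(∂_k) / im(∂_{k+1}) we obtain:

  H_0: rank C_0 − rank ∂_1 = 5 − 4 = 1, and the invariant factors of ∂_1 are all 1, so H_0 = Z.
  H_1: rank ker ∂_1 − rank ∂_2 = (9 − 4) − 5 = 0, and the invariant factors of ∂_2 are all 1, so H_1 = 0.
  H_2: rank ker ∂_2 − rank ∂_3 = (6 − 5) − 0 = 1, and there is no ∂_3, so H_2 = Z.

(K is a triangulation of the 2-sphere S^2.)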